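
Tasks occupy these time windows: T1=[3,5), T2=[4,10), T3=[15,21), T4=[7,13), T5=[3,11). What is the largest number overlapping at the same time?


Check each time point for overlaps:
  t=4: 3 tasks active (T1, T2, T5)
Max concurrent = 3


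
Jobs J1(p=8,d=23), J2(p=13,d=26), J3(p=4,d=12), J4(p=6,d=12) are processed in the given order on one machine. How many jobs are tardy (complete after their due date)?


Completion vs due date:
  J1: C=8, d=23 → on time
  J2: C=21, d=26 → on time
  J3: C=25, d=12 → TARDY
  J4: C=31, d=12 → TARDY
Tardy jobs: J3, J4
Count = 2


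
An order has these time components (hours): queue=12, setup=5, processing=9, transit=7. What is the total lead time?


Lead time = queue + setup + processing + transit
= 12 + 5 + 9 + 7
= 33 hours


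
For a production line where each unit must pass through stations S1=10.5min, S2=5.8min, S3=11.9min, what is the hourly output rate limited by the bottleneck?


Bottleneck = longest station time
Station times: [10.5, 5.8, 11.9]
Max = 11.9 min
Rate = 60 / 11.9
= 5.04 units/hour (bottleneck: 11.9min)


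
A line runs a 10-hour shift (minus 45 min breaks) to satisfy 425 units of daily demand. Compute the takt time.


Available = 10×60 - 45 = 555 min
Takt time = 555 / 425
= 1.31 min/unit


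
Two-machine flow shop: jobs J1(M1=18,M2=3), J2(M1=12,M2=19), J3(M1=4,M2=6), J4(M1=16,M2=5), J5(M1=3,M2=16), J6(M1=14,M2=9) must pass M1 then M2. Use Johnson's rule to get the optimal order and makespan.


Johnson's rule:
Group 1 (M1≤M2, sort by M1): ['J5', 'J3', 'J2']
Group 2 (M1>M2, sort desc M2): ['J6', 'J4', 'J1']
Sequence: J5 → J3 → J2 → J6 → J4 → J1
Makespan calculation:
  J5: M1 done=3, M2 done=19
  J3: M1 done=7, M2 done=25
  J2: M1 done=19, M2 done=44
  J6: M1 done=33, M2 done=53
  J4: M1 done=49, M2 done=58
  J1: M1 done=67, M2 done=70
= Sequence: J5 → J3 → J2 → J6 → J4 → J1, Makespan: 70


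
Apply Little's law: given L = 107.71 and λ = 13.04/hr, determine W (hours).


Little's law: L = λW → W = L / λ
= 107.71 / 13.04
= 8.26 hours


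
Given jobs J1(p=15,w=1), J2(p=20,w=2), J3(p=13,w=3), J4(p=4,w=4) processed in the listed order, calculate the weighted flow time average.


Completion times:
  J1: C=15, w×C=1×15=15
  J2: C=35, w×C=2×35=70
  J3: C=48, w×C=3×48=144
  J4: C=52, w×C=4×52=208
Sum w×C = 437
Sum w = 10
Weighted avg = 437/10
= 43.70


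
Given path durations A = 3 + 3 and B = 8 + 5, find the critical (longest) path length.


Path A: 3 + 3 = 6
Path B: 8 + 5 = 13
Critical path = longest = max(6, 13)
= 13 (Path B)


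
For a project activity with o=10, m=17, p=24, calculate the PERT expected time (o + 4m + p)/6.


te = (o + 4m + p) / 6
= (10 + 4×17 + 24) / 6
= (10 + 68 + 24) / 6
= 102 / 6
= 17.00


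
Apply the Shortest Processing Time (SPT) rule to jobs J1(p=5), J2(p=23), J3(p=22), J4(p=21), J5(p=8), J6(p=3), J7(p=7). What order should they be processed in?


SPT: sort by shortest processing time
  J6: p=3
  J1: p=5
  J7: p=7
  J5: p=8
  J4: p=21
  J3: p=22
  J2: p=23
Order: J6 → J1 → J7 → J5 → J4 → J3 → J2


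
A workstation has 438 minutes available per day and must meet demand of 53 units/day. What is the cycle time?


Cycle time = available time / demand
= 438 / 53
= 8.26 min/unit


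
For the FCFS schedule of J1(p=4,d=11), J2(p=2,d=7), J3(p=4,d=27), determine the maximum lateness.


Lateness per job (L = C - d):
  J1: C=4, d=11, L=-7
  J2: C=6, d=7, L=-1
  J3: C=10, d=27, L=-17
Lmax = max(-7, -1, -17)
= -1


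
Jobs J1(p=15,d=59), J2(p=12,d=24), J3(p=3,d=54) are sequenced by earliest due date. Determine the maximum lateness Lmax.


EDD order: J2 → J3 → J1
Completion and lateness:
  J2: C=12, d=24, L=12-24=-12
  J3: C=15, d=54, L=15-54=-39
  J1: C=30, d=59, L=30-59=-29
Lmax = max(-12, -39, -29)
= -12


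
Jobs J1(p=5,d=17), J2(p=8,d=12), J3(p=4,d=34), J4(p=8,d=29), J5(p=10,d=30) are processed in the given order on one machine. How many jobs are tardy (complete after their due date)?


Completion vs due date:
  J1: C=5, d=17 → on time
  J2: C=13, d=12 → TARDY
  J3: C=17, d=34 → on time
  J4: C=25, d=29 → on time
  J5: C=35, d=30 → TARDY
Tardy jobs: J2, J5
Count = 2


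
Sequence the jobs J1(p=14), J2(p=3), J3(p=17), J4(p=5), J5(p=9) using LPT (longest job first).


LPT: sort by longest processing time first
  J3: p=17
  J1: p=14
  J5: p=9
  J4: p=5
  J2: p=3
Order: J3 → J1 → J5 → J4 → J2


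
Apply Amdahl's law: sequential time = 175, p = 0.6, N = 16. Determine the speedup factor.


Amdahl's law: T_p = T × ((1-p) + p/N)
= 175 × ((1-0.6) + 0.6/16)
= 175 × (0.40 + 0.0375)
= 175 × 0.4375
= 76.56
Speedup = 175/76.56
= 2.29×


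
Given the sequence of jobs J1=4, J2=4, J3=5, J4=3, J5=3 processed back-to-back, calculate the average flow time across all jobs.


Completion times:
  J1: completes at 4
  J2: completes at 8
  J3: completes at 13
  J4: completes at 16
  J5: completes at 19
Sum = 60
Average = 60/5
= 12.00


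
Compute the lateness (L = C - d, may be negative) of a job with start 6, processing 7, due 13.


Completion = 6 + 7 = 13
Lateness = C - d = 13 - 13
= 0


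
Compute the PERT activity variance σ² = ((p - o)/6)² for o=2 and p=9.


σ² = ((p - o) / 6)² = (p - o)² / 36
= (9 - 2)² / 36
= 7² / 36
= 49 / 36
= 1.3611


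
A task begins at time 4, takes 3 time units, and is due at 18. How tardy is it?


Completion = start + processing = 4 + 3 = 7
Tardiness = max(0, C - d) = max(0, 7 - 18)
= max(0, -11)
= 0


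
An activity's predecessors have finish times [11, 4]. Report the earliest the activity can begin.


ES = max of all predecessor completion times
Predecessors: [11, 4]
ES = max(11, 4)
= 11


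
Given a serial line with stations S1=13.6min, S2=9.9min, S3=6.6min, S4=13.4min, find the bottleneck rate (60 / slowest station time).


Bottleneck = longest station time
Station times: [13.6, 9.9, 6.6, 13.4]
Max = 13.6 min
Rate = 60 / 13.6
= 4.41 units/hour (bottleneck: 13.6min)


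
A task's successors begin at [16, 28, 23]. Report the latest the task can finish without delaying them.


LF = min of all successor start times
Successors start at: [16, 28, 23]
LF = min(16, 28, 23)
= 16


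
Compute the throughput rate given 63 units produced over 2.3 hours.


Throughput = units / time
= 63 / 2.3
= 27.4 units/hour


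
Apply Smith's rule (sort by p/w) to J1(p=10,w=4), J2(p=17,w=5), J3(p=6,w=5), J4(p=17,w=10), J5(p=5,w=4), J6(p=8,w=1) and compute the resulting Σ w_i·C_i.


WSPT order (by p/w): J3 → J5 → J4 → J1 → J2 → J6
  J3: C=6, w·C=5×6=30
  J5: C=11, w·C=4×11=44
  J4: C=28, w·C=10×28=280
  J1: C=38, w·C=4×38=152
  J2: C=55, w·C=5×55=275
  J6: C=63, w·C=1×63=63
Σ w·C = 844
= 844


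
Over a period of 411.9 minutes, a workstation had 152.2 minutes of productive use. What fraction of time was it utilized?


Utilization = busy / total × 100
= 152.2 / 411.9 × 100
= 37.0%


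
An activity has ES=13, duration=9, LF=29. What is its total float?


EF = ES + duration = 13 + 9 = 22
LS = LF - duration = 29 - 9 = 20
Total Float = LF - EF = 29 - 22
(or LS - ES = 20 - 13)
= 7


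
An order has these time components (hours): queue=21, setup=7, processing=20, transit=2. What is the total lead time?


Lead time = queue + setup + processing + transit
= 21 + 7 + 20 + 2
= 50 hours


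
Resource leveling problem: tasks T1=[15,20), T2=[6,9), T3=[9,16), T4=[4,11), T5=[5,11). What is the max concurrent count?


Check each time point for overlaps:
  t=6: 3 tasks active (T2, T4, T5)
Max concurrent = 3


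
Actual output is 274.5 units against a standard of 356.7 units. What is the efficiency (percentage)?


Efficiency = (actual / standard) × 100
= (274.5 / 356.7) × 100
= 77.0%


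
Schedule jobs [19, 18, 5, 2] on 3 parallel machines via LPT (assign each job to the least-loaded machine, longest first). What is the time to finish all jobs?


Jobs (LPT sorted): [19, 18, 5, 2]
Machines: 3
  J=19 → Machine 1 (load: 0+19=19)
  J=18 → Machine 2 (load: 0+18=18)
  J=5 → Machine 3 (load: 0+5=5)
  J=2 → Machine 3 (load: 5+2=7)
Machine loads: [19, 18, 7]
Makespan = max = 19 time units


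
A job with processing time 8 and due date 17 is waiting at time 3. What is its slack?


Slack = due - current_time - processing
= 17 - 3 - 8
= 6


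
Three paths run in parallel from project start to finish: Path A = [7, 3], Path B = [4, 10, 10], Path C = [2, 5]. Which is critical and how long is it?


Path A: 7 + 3 = 10
Path B: 4 + 10 + 10 = 24
Path C: 2 + 5 = 7
Critical path = longest = max(10, 24, 7)
= 24 (Path B)


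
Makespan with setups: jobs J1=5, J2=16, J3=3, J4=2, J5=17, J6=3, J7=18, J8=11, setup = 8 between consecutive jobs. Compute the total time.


Makespan = Σ processing + (n-1) × setup
= (5 + 16 + 3 + 2 + 17 + 3 + 18 + 11) + (8-1)×8
= 75 + 56
= 131 time units


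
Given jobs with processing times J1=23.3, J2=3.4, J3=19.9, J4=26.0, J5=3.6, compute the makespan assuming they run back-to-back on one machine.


Sequential makespan: sum all processing times
= 23.3 + 3.4 + 19.9 + 26.0 + 3.6
= 76.2 time units


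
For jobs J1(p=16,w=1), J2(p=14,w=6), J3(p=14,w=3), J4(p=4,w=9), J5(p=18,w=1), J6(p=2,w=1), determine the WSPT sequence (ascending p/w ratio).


WSPT (Smith's rule): sort by p/w ascending
  J4: p/w = 4/9 = 0.444
  J6: p/w = 2/1 = 2.000
  J2: p/w = 14/6 = 2.333
  J3: p/w = 14/3 = 4.667
  J1: p/w = 16/1 = 16.000
  J5: p/w = 18/1 = 18.000
Order: J4 → J6 → J2 → J3 → J1 → J5


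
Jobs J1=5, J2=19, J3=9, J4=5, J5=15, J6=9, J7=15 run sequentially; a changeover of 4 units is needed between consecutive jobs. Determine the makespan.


Makespan = Σ processing + (n-1) × setup
= (5 + 19 + 9 + 5 + 15 + 9 + 15) + (7-1)×4
= 77 + 24
= 101 time units


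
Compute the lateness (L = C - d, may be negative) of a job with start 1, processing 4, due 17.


Completion = 1 + 4 = 5
Lateness = C - d = 5 - 17
= -12


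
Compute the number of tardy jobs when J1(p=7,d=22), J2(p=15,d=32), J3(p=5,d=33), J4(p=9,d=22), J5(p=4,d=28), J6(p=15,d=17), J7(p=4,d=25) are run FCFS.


Completion vs due date:
  J1: C=7, d=22 → on time
  J2: C=22, d=32 → on time
  J3: C=27, d=33 → on time
  J4: C=36, d=22 → TARDY
  J5: C=40, d=28 → TARDY
  J6: C=55, d=17 → TARDY
  J7: C=59, d=25 → TARDY
Tardy jobs: J4, J5, J6, J7
Count = 4


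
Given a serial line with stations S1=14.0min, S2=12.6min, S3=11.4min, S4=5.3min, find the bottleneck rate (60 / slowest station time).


Bottleneck = longest station time
Station times: [14.0, 12.6, 11.4, 5.3]
Max = 14.0 min
Rate = 60 / 14.0
= 4.29 units/hour (bottleneck: 14.0min)


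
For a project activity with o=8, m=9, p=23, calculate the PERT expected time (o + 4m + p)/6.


te = (o + 4m + p) / 6
= (8 + 4×9 + 23) / 6
= (8 + 36 + 23) / 6
= 67 / 6
= 11.17


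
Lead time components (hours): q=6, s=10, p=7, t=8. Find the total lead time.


Lead time = queue + setup + processing + transit
= 6 + 10 + 7 + 8
= 31 hours


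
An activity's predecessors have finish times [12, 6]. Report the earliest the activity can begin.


ES = max of all predecessor completion times
Predecessors: [12, 6]
ES = max(12, 6)
= 12


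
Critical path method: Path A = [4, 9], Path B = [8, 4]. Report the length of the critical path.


Path A: 4 + 9 = 13
Path B: 8 + 4 = 12
Critical path = longest = max(13, 12)
= 13 (Path A)


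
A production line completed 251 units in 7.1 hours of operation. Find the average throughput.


Throughput = units / time
= 251 / 7.1
= 35.4 units/hour


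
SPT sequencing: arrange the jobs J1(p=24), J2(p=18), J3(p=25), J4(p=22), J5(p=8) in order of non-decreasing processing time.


SPT: sort by shortest processing time
  J5: p=8
  J2: p=18
  J4: p=22
  J1: p=24
  J3: p=25
Order: J5 → J2 → J4 → J1 → J3


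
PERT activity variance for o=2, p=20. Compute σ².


σ² = ((p - o) / 6)² = (p - o)² / 36
= (20 - 2)² / 36
= 18² / 36
= 324 / 36
= 9.0000


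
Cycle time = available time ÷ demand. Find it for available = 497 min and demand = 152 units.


Cycle time = available time / demand
= 497 / 152
= 3.27 min/unit


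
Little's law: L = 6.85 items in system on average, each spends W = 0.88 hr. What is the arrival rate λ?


Little's law: L = λW → λ = L / W
= 6.85 / 0.88
= 7.78 per hour


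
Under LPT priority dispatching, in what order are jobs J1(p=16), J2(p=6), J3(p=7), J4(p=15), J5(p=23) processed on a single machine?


LPT: sort by longest processing time first
  J5: p=23
  J1: p=16
  J4: p=15
  J3: p=7
  J2: p=6
Order: J5 → J1 → J4 → J3 → J2


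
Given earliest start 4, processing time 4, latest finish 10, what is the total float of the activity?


EF = ES + duration = 4 + 4 = 8
LS = LF - duration = 10 - 4 = 6
Total Float = LF - EF = 10 - 8
(or LS - ES = 6 - 4)
= 2


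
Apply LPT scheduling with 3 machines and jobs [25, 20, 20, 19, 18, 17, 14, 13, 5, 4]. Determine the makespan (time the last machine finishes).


Jobs (LPT sorted): [25, 20, 20, 19, 18, 17, 14, 13, 5, 4]
Machines: 3
  J=25 → Machine 1 (load: 0+25=25)
  J=20 → Machine 2 (load: 0+20=20)
  J=20 → Machine 3 (load: 0+20=20)
  J=19 → Machine 2 (load: 20+19=39)
  J=18 → Machine 3 (load: 20+18=38)
  J=17 → Machine 1 (load: 25+17=42)
  J=14 → Machine 3 (load: 38+14=52)
  J=13 → Machine 2 (load: 39+13=52)
  J=5 → Machine 1 (load: 42+5=47)
  J=4 → Machine 1 (load: 47+4=51)
Machine loads: [51, 52, 52]
Makespan = max = 52 time units


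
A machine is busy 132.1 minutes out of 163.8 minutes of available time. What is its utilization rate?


Utilization = busy / total × 100
= 132.1 / 163.8 × 100
= 80.6%


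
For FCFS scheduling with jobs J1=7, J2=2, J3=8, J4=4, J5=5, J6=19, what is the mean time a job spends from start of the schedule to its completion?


Completion times:
  J1: completes at 7
  J2: completes at 9
  J3: completes at 17
  J4: completes at 21
  J5: completes at 26
  J6: completes at 45
Sum = 125
Average = 125/6
= 20.83


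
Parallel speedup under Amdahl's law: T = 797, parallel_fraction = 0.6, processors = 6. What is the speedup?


Amdahl's law: T_p = T × ((1-p) + p/N)
= 797 × ((1-0.6) + 0.6/6)
= 797 × (0.40 + 0.1000)
= 797 × 0.5000
= 398.50
Speedup = 797/398.50
= 2.00×


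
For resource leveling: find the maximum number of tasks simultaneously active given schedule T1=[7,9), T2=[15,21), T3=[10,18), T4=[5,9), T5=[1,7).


Check each time point for overlaps:
  t=5: 2 tasks active (T4, T5)
Max concurrent = 2


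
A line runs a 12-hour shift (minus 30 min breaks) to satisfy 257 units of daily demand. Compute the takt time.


Available = 12×60 - 30 = 690 min
Takt time = 690 / 257
= 2.68 min/unit


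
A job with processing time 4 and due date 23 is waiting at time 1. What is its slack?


Slack = due - current_time - processing
= 23 - 1 - 4
= 18


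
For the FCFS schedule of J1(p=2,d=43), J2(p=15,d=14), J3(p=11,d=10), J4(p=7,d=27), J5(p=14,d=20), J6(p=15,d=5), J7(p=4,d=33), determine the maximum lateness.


Lateness per job (L = C - d):
  J1: C=2, d=43, L=-41
  J2: C=17, d=14, L=3
  J3: C=28, d=10, L=18
  J4: C=35, d=27, L=8
  J5: C=49, d=20, L=29
  J6: C=64, d=5, L=59
  J7: C=68, d=33, L=35
Lmax = max(-41, 3, 18, 8, 29, 59, 35)
= 59


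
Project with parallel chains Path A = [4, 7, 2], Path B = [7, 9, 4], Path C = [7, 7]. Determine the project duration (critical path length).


Path A: 4 + 7 + 2 = 13
Path B: 7 + 9 + 4 = 20
Path C: 7 + 7 = 14
Critical path = longest = max(13, 20, 14)
= 20 (Path B)


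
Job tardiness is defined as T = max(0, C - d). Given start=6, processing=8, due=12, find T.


Completion = start + processing = 6 + 8 = 14
Tardiness = max(0, C - d) = max(0, 14 - 12)
= max(0, 2)
= 2


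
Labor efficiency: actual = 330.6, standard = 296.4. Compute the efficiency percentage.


Efficiency = (actual / standard) × 100
= (330.6 / 296.4) × 100
= 111.5%


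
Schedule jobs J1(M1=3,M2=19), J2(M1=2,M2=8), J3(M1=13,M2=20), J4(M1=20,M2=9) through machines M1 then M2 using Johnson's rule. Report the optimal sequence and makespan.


Johnson's rule:
Group 1 (M1≤M2, sort by M1): ['J2', 'J1', 'J3']
Group 2 (M1>M2, sort desc M2): ['J4']
Sequence: J2 → J1 → J3 → J4
Makespan calculation:
  J2: M1 done=2, M2 done=10
  J1: M1 done=5, M2 done=29
  J3: M1 done=18, M2 done=49
  J4: M1 done=38, M2 done=58
= Sequence: J2 → J1 → J3 → J4, Makespan: 58


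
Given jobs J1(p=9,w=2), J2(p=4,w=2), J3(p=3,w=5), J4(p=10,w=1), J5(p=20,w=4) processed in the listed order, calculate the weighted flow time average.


Completion times:
  J1: C=9, w×C=2×9=18
  J2: C=13, w×C=2×13=26
  J3: C=16, w×C=5×16=80
  J4: C=26, w×C=1×26=26
  J5: C=46, w×C=4×46=184
Sum w×C = 334
Sum w = 14
Weighted avg = 334/14
= 23.86


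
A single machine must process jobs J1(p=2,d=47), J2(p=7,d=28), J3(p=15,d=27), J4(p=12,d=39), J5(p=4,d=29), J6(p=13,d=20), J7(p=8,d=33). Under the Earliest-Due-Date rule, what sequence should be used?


EDD: sort by earliest due date
  J6: d=20, p=13
  J3: d=27, p=15
  J2: d=28, p=7
  J5: d=29, p=4
  J7: d=33, p=8
  J4: d=39, p=12
  J1: d=47, p=2
Order: J6 → J3 → J2 → J5 → J7 → J4 → J1


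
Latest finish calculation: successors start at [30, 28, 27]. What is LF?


LF = min of all successor start times
Successors start at: [30, 28, 27]
LF = min(30, 28, 27)
= 27


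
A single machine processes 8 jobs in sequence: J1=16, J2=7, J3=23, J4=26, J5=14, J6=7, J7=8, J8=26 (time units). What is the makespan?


Sequential makespan: sum all processing times
= 16 + 7 + 23 + 26 + 14 + 7 + 8 + 26
= 127 time units


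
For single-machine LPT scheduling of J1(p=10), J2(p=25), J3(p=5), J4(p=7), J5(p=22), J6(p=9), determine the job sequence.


LPT: sort by longest processing time first
  J2: p=25
  J5: p=22
  J1: p=10
  J6: p=9
  J4: p=7
  J3: p=5
Order: J2 → J5 → J1 → J6 → J4 → J3


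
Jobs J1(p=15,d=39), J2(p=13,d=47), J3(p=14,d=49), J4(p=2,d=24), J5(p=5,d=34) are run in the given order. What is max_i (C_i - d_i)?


Lateness per job (L = C - d):
  J1: C=15, d=39, L=-24
  J2: C=28, d=47, L=-19
  J3: C=42, d=49, L=-7
  J4: C=44, d=24, L=20
  J5: C=49, d=34, L=15
Lmax = max(-24, -19, -7, 20, 15)
= 20


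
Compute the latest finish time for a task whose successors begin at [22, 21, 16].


LF = min of all successor start times
Successors start at: [22, 21, 16]
LF = min(22, 21, 16)
= 16


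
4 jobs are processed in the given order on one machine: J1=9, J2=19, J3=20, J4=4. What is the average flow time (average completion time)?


Completion times:
  J1: completes at 9
  J2: completes at 28
  J3: completes at 48
  J4: completes at 52
Sum = 137
Average = 137/4
= 34.25


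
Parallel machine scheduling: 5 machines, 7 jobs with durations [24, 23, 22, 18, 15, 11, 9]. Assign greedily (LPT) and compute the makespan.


Jobs (LPT sorted): [24, 23, 22, 18, 15, 11, 9]
Machines: 5
  J=24 → Machine 1 (load: 0+24=24)
  J=23 → Machine 2 (load: 0+23=23)
  J=22 → Machine 3 (load: 0+22=22)
  J=18 → Machine 4 (load: 0+18=18)
  J=15 → Machine 5 (load: 0+15=15)
  J=11 → Machine 5 (load: 15+11=26)
  J=9 → Machine 4 (load: 18+9=27)
Machine loads: [24, 23, 22, 27, 26]
Makespan = max = 27 time units


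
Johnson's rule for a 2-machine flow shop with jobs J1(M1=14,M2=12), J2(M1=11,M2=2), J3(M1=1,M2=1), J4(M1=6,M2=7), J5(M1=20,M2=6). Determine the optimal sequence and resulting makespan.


Johnson's rule:
Group 1 (M1≤M2, sort by M1): ['J3', 'J4']
Group 2 (M1>M2, sort desc M2): ['J1', 'J5', 'J2']
Sequence: J3 → J4 → J1 → J5 → J2
Makespan calculation:
  J3: M1 done=1, M2 done=2
  J4: M1 done=7, M2 done=14
  J1: M1 done=21, M2 done=33
  J5: M1 done=41, M2 done=47
  J2: M1 done=52, M2 done=54
= Sequence: J3 → J4 → J1 → J5 → J2, Makespan: 54


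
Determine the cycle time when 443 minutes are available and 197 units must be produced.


Cycle time = available time / demand
= 443 / 197
= 2.25 min/unit


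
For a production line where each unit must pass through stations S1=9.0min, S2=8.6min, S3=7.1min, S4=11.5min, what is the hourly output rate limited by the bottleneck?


Bottleneck = longest station time
Station times: [9.0, 8.6, 7.1, 11.5]
Max = 11.5 min
Rate = 60 / 11.5
= 5.22 units/hour (bottleneck: 11.5min)


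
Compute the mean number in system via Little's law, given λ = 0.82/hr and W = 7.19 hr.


Little's law: L = λ × W
= 0.82 × 7.19
= 5.90


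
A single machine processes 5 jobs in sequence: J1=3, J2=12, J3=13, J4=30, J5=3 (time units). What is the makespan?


Sequential makespan: sum all processing times
= 3 + 12 + 13 + 30 + 3
= 61 time units


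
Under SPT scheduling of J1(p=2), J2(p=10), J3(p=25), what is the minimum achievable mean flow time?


SPT order: J1 → J2 → J3
Completion times:
  J1: C=2
  J2: C=12
  J3: C=37
Sum = 51, n = 3
Mean flow = 51/3
= 17.00


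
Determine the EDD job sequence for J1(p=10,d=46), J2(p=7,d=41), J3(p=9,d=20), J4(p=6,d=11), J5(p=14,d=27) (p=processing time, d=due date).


EDD: sort by earliest due date
  J4: d=11, p=6
  J3: d=20, p=9
  J5: d=27, p=14
  J2: d=41, p=7
  J1: d=46, p=10
Order: J4 → J3 → J5 → J2 → J1


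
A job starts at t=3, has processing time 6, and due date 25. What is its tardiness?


Completion = start + processing = 3 + 6 = 9
Tardiness = max(0, C - d) = max(0, 9 - 25)
= max(0, -16)
= 0


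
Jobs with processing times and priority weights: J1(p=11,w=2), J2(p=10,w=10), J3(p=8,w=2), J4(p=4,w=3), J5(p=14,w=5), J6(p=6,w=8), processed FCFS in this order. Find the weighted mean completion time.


Completion times:
  J1: C=11, w×C=2×11=22
  J2: C=21, w×C=10×21=210
  J3: C=29, w×C=2×29=58
  J4: C=33, w×C=3×33=99
  J5: C=47, w×C=5×47=235
  J6: C=53, w×C=8×53=424
Sum w×C = 1048
Sum w = 30
Weighted avg = 1048/30
= 34.93


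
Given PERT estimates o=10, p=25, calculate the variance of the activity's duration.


σ² = ((p - o) / 6)² = (p - o)² / 36
= (25 - 10)² / 36
= 15² / 36
= 225 / 36
= 6.2500


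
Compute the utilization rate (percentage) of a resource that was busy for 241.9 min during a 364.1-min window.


Utilization = busy / total × 100
= 241.9 / 364.1 × 100
= 66.4%


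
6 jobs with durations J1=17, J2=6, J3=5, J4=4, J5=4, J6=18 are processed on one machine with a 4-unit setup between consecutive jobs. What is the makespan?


Makespan = Σ processing + (n-1) × setup
= (17 + 6 + 5 + 4 + 4 + 18) + (6-1)×4
= 54 + 20
= 74 time units


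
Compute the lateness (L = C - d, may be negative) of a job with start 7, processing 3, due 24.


Completion = 7 + 3 = 10
Lateness = C - d = 10 - 24
= -14


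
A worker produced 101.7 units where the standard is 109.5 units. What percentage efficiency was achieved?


Efficiency = (actual / standard) × 100
= (101.7 / 109.5) × 100
= 92.9%


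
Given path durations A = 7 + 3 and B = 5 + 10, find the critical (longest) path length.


Path A: 7 + 3 = 10
Path B: 5 + 10 = 15
Critical path = longest = max(10, 15)
= 15 (Path B)


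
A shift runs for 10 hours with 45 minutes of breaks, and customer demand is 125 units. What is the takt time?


Available = 10×60 - 45 = 555 min
Takt time = 555 / 125
= 4.44 min/unit


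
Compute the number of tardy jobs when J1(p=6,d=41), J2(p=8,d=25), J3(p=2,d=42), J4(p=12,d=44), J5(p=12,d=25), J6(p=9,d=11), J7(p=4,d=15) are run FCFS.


Completion vs due date:
  J1: C=6, d=41 → on time
  J2: C=14, d=25 → on time
  J3: C=16, d=42 → on time
  J4: C=28, d=44 → on time
  J5: C=40, d=25 → TARDY
  J6: C=49, d=11 → TARDY
  J7: C=53, d=15 → TARDY
Tardy jobs: J5, J6, J7
Count = 3


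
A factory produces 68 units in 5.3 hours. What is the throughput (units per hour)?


Throughput = units / time
= 68 / 5.3
= 12.8 units/hour


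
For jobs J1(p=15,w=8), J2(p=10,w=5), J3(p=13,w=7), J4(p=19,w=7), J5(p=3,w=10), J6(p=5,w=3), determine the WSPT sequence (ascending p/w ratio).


WSPT (Smith's rule): sort by p/w ascending
  J5: p/w = 3/10 = 0.300
  J6: p/w = 5/3 = 1.667
  J3: p/w = 13/7 = 1.857
  J1: p/w = 15/8 = 1.875
  J2: p/w = 10/5 = 2.000
  J4: p/w = 19/7 = 2.714
Order: J5 → J6 → J3 → J1 → J2 → J4


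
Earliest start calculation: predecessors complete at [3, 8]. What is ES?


ES = max of all predecessor completion times
Predecessors: [3, 8]
ES = max(3, 8)
= 8


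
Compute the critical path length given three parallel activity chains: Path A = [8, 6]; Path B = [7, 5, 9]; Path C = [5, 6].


Path A: 8 + 6 = 14
Path B: 7 + 5 + 9 = 21
Path C: 5 + 6 = 11
Critical path = longest = max(14, 21, 11)
= 21 (Path B)


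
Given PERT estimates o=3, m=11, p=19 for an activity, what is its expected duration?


te = (o + 4m + p) / 6
= (3 + 4×11 + 19) / 6
= (3 + 44 + 19) / 6
= 66 / 6
= 11.00


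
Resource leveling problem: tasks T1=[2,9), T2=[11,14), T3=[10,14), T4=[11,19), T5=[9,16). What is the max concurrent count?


Check each time point for overlaps:
  t=11: 4 tasks active (T2, T3, T4, T5)
Max concurrent = 4


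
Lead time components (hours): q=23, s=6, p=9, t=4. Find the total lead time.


Lead time = queue + setup + processing + transit
= 23 + 6 + 9 + 4
= 42 hours


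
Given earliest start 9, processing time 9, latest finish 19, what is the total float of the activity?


EF = ES + duration = 9 + 9 = 18
LS = LF - duration = 19 - 9 = 10
Total Float = LF - EF = 19 - 18
(or LS - ES = 10 - 9)
= 1


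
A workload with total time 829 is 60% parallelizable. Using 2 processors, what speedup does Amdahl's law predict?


Amdahl's law: T_p = T × ((1-p) + p/N)
= 829 × ((1-0.6) + 0.6/2)
= 829 × (0.40 + 0.3000)
= 829 × 0.7000
= 580.30
Speedup = 829/580.30
= 1.43×


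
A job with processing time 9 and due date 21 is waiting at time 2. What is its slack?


Slack = due - current_time - processing
= 21 - 2 - 9
= 10


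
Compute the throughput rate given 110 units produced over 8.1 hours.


Throughput = units / time
= 110 / 8.1
= 13.6 units/hour


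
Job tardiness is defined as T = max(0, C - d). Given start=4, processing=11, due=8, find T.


Completion = start + processing = 4 + 11 = 15
Tardiness = max(0, C - d) = max(0, 15 - 8)
= max(0, 7)
= 7


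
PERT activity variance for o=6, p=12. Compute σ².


σ² = ((p - o) / 6)² = (p - o)² / 36
= (12 - 6)² / 36
= 6² / 36
= 36 / 36
= 1.0000


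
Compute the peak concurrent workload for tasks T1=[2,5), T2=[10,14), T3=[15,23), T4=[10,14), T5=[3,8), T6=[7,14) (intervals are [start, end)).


Check each time point for overlaps:
  t=10: 3 tasks active (T2, T4, T6)
Max concurrent = 3


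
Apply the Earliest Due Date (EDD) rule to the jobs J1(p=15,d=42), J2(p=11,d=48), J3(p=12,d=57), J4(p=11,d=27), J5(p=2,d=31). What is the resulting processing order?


EDD: sort by earliest due date
  J4: d=27, p=11
  J5: d=31, p=2
  J1: d=42, p=15
  J2: d=48, p=11
  J3: d=57, p=12
Order: J4 → J5 → J1 → J2 → J3


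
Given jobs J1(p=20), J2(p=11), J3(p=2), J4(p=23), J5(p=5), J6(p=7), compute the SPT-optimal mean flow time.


SPT order: J3 → J5 → J6 → J2 → J1 → J4
Completion times:
  J3: C=2
  J5: C=7
  J6: C=14
  J2: C=25
  J1: C=45
  J4: C=68
Sum = 161, n = 6
Mean flow = 161/6
= 26.83


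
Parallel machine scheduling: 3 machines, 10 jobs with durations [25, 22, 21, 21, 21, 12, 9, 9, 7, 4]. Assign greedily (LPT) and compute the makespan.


Jobs (LPT sorted): [25, 22, 21, 21, 21, 12, 9, 9, 7, 4]
Machines: 3
  J=25 → Machine 1 (load: 0+25=25)
  J=22 → Machine 2 (load: 0+22=22)
  J=21 → Machine 3 (load: 0+21=21)
  J=21 → Machine 3 (load: 21+21=42)
  J=21 → Machine 2 (load: 22+21=43)
  J=12 → Machine 1 (load: 25+12=37)
  J=9 → Machine 1 (load: 37+9=46)
  J=9 → Machine 3 (load: 42+9=51)
  J=7 → Machine 2 (load: 43+7=50)
  J=4 → Machine 1 (load: 46+4=50)
Machine loads: [50, 50, 51]
Makespan = max = 51 time units


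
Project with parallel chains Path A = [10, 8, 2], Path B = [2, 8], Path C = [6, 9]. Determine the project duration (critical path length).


Path A: 10 + 8 + 2 = 20
Path B: 2 + 8 = 10
Path C: 6 + 9 = 15
Critical path = longest = max(20, 10, 15)
= 20 (Path A)


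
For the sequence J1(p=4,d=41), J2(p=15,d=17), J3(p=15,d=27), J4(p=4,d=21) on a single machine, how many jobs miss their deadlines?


Completion vs due date:
  J1: C=4, d=41 → on time
  J2: C=19, d=17 → TARDY
  J3: C=34, d=27 → TARDY
  J4: C=38, d=21 → TARDY
Tardy jobs: J2, J3, J4
Count = 3


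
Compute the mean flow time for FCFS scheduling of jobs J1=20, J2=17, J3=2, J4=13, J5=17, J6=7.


Completion times:
  J1: completes at 20
  J2: completes at 37
  J3: completes at 39
  J4: completes at 52
  J5: completes at 69
  J6: completes at 76
Sum = 293
Average = 293/6
= 48.83


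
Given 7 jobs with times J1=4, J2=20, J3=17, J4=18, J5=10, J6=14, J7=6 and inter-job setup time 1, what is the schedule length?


Makespan = Σ processing + (n-1) × setup
= (4 + 20 + 17 + 18 + 10 + 14 + 6) + (7-1)×1
= 89 + 6
= 95 time units


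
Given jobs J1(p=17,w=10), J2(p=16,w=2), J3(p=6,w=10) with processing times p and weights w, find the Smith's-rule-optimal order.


WSPT (Smith's rule): sort by p/w ascending
  J3: p/w = 6/10 = 0.600
  J1: p/w = 17/10 = 1.700
  J2: p/w = 16/2 = 8.000
Order: J3 → J1 → J2


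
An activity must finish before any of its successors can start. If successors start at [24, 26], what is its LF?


LF = min of all successor start times
Successors start at: [24, 26]
LF = min(24, 26)
= 24


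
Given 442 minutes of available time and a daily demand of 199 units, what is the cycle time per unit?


Cycle time = available time / demand
= 442 / 199
= 2.22 min/unit


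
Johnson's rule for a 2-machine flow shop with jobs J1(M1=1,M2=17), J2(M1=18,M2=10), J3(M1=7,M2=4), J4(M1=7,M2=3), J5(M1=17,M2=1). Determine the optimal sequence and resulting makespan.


Johnson's rule:
Group 1 (M1≤M2, sort by M1): ['J1']
Group 2 (M1>M2, sort desc M2): ['J2', 'J3', 'J4', 'J5']
Sequence: J1 → J2 → J3 → J4 → J5
Makespan calculation:
  J1: M1 done=1, M2 done=18
  J2: M1 done=19, M2 done=29
  J3: M1 done=26, M2 done=33
  J4: M1 done=33, M2 done=36
  J5: M1 done=50, M2 done=51
= Sequence: J1 → J2 → J3 → J4 → J5, Makespan: 51


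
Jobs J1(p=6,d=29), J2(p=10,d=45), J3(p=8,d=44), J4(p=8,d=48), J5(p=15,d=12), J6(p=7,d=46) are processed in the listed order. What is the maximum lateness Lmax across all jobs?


Lateness per job (L = C - d):
  J1: C=6, d=29, L=-23
  J2: C=16, d=45, L=-29
  J3: C=24, d=44, L=-20
  J4: C=32, d=48, L=-16
  J5: C=47, d=12, L=35
  J6: C=54, d=46, L=8
Lmax = max(-23, -29, -20, -16, 35, 8)
= 35


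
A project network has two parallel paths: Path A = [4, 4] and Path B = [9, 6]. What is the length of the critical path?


Path A: 4 + 4 = 8
Path B: 9 + 6 = 15
Critical path = longest = max(8, 15)
= 15 (Path B)


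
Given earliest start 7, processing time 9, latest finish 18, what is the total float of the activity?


EF = ES + duration = 7 + 9 = 16
LS = LF - duration = 18 - 9 = 9
Total Float = LF - EF = 18 - 16
(or LS - ES = 9 - 7)
= 2


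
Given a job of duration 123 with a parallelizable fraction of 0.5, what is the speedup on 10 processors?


Amdahl's law: T_p = T × ((1-p) + p/N)
= 123 × ((1-0.5) + 0.5/10)
= 123 × (0.50 + 0.0500)
= 123 × 0.5500
= 67.65
Speedup = 123/67.65
= 1.82×


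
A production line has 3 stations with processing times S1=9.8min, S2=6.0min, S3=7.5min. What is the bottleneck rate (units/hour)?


Bottleneck = longest station time
Station times: [9.8, 6.0, 7.5]
Max = 9.8 min
Rate = 60 / 9.8
= 6.12 units/hour (bottleneck: 9.8min)


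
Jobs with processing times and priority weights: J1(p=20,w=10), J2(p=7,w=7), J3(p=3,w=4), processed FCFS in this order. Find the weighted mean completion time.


Completion times:
  J1: C=20, w×C=10×20=200
  J2: C=27, w×C=7×27=189
  J3: C=30, w×C=4×30=120
Sum w×C = 509
Sum w = 21
Weighted avg = 509/21
= 24.24


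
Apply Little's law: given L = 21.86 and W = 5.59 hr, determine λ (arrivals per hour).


Little's law: L = λW → λ = L / W
= 21.86 / 5.59
= 3.91 per hour


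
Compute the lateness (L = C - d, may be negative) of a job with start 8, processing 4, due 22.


Completion = 8 + 4 = 12
Lateness = C - d = 12 - 22
= -10


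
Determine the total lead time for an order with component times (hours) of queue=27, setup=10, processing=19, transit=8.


Lead time = queue + setup + processing + transit
= 27 + 10 + 19 + 8
= 64 hours


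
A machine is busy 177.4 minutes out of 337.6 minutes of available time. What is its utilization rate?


Utilization = busy / total × 100
= 177.4 / 337.6 × 100
= 52.5%


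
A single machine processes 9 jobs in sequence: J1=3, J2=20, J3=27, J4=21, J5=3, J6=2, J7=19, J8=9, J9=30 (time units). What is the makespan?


Sequential makespan: sum all processing times
= 3 + 20 + 27 + 21 + 3 + 2 + 19 + 9 + 30
= 134 time units


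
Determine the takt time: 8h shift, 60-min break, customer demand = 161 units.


Available = 8×60 - 60 = 420 min
Takt time = 420 / 161
= 2.61 min/unit


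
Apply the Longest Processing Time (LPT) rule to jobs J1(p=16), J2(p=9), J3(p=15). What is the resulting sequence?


LPT: sort by longest processing time first
  J1: p=16
  J3: p=15
  J2: p=9
Order: J1 → J3 → J2


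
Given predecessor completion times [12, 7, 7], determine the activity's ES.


ES = max of all predecessor completion times
Predecessors: [12, 7, 7]
ES = max(12, 7, 7)
= 12


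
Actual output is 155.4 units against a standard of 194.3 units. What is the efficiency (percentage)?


Efficiency = (actual / standard) × 100
= (155.4 / 194.3) × 100
= 80.0%


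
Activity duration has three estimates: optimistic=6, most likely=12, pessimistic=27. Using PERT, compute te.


te = (o + 4m + p) / 6
= (6 + 4×12 + 27) / 6
= (6 + 48 + 27) / 6
= 81 / 6
= 13.50


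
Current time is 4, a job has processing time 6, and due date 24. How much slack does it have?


Slack = due - current_time - processing
= 24 - 4 - 6
= 14


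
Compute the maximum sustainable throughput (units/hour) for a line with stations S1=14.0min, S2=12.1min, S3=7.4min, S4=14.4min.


Bottleneck = longest station time
Station times: [14.0, 12.1, 7.4, 14.4]
Max = 14.4 min
Rate = 60 / 14.4
= 4.17 units/hour (bottleneck: 14.4min)


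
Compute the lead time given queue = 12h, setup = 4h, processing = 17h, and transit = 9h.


Lead time = queue + setup + processing + transit
= 12 + 4 + 17 + 9
= 42 hours


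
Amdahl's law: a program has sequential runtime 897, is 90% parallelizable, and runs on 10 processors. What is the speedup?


Amdahl's law: T_p = T × ((1-p) + p/N)
= 897 × ((1-0.9) + 0.9/10)
= 897 × (0.10 + 0.0900)
= 897 × 0.1900
= 170.43
Speedup = 897/170.43
= 5.26×


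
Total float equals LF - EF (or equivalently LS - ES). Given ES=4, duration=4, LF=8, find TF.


EF = ES + duration = 4 + 4 = 8
LS = LF - duration = 8 - 4 = 4
Total Float = LF - EF = 8 - 8
(or LS - ES = 4 - 4)
= 0


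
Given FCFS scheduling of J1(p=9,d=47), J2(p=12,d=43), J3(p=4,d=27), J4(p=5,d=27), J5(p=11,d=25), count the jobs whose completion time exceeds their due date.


Completion vs due date:
  J1: C=9, d=47 → on time
  J2: C=21, d=43 → on time
  J3: C=25, d=27 → on time
  J4: C=30, d=27 → TARDY
  J5: C=41, d=25 → TARDY
Tardy jobs: J4, J5
Count = 2


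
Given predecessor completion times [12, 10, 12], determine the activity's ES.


ES = max of all predecessor completion times
Predecessors: [12, 10, 12]
ES = max(12, 10, 12)
= 12


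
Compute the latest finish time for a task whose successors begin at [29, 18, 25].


LF = min of all successor start times
Successors start at: [29, 18, 25]
LF = min(29, 18, 25)
= 18


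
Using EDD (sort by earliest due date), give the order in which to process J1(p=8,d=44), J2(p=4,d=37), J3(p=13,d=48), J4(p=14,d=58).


EDD: sort by earliest due date
  J2: d=37, p=4
  J1: d=44, p=8
  J3: d=48, p=13
  J4: d=58, p=14
Order: J2 → J1 → J3 → J4


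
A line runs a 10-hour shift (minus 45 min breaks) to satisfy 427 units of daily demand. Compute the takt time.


Available = 10×60 - 45 = 555 min
Takt time = 555 / 427
= 1.30 min/unit


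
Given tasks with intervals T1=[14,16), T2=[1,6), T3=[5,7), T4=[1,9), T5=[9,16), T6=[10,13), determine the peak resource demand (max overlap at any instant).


Check each time point for overlaps:
  t=5: 3 tasks active (T2, T3, T4)
Max concurrent = 3


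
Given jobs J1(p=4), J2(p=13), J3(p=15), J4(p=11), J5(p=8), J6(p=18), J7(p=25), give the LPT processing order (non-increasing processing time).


LPT: sort by longest processing time first
  J7: p=25
  J6: p=18
  J3: p=15
  J2: p=13
  J4: p=11
  J5: p=8
  J1: p=4
Order: J7 → J6 → J3 → J2 → J4 → J5 → J1


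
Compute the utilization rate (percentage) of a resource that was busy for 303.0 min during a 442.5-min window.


Utilization = busy / total × 100
= 303.0 / 442.5 × 100
= 68.5%


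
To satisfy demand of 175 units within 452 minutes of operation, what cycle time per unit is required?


Cycle time = available time / demand
= 452 / 175
= 2.58 min/unit


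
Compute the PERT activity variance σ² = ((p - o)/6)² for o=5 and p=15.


σ² = ((p - o) / 6)² = (p - o)² / 36
= (15 - 5)² / 36
= 10² / 36
= 100 / 36
= 2.7778


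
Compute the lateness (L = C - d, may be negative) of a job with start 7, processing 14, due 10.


Completion = 7 + 14 = 21
Lateness = C - d = 21 - 10
= 11


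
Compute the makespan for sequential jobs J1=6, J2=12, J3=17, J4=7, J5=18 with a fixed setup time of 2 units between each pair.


Makespan = Σ processing + (n-1) × setup
= (6 + 12 + 17 + 7 + 18) + (5-1)×2
= 60 + 8
= 68 time units


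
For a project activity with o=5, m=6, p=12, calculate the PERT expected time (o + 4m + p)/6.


te = (o + 4m + p) / 6
= (5 + 4×6 + 12) / 6
= (5 + 24 + 12) / 6
= 41 / 6
= 6.83


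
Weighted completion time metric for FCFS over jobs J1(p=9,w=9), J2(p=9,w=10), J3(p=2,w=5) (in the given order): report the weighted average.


Completion times:
  J1: C=9, w×C=9×9=81
  J2: C=18, w×C=10×18=180
  J3: C=20, w×C=5×20=100
Sum w×C = 361
Sum w = 24
Weighted avg = 361/24
= 15.04


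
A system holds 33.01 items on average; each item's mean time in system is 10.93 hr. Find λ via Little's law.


Little's law: L = λW → λ = L / W
= 33.01 / 10.93
= 3.02 per hour


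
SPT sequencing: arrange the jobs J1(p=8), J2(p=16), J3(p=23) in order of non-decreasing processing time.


SPT: sort by shortest processing time
  J1: p=8
  J2: p=16
  J3: p=23
Order: J1 → J2 → J3


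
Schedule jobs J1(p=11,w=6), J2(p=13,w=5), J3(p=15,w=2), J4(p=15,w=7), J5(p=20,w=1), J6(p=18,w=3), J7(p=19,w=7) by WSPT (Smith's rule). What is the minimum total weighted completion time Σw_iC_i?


WSPT order (by p/w): J1 → J4 → J2 → J7 → J6 → J3 → J5
  J1: C=11, w·C=6×11=66
  J4: C=26, w·C=7×26=182
  J2: C=39, w·C=5×39=195
  J7: C=58, w·C=7×58=406
  J6: C=76, w·C=3×76=228
  J3: C=91, w·C=2×91=182
  J5: C=111, w·C=1×111=111
Σ w·C = 1370
= 1370


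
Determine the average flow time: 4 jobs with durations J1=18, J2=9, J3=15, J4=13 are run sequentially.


Completion times:
  J1: completes at 18
  J2: completes at 27
  J3: completes at 42
  J4: completes at 55
Sum = 142
Average = 142/4
= 35.50


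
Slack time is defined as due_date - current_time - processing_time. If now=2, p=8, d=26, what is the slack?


Slack = due - current_time - processing
= 26 - 2 - 8
= 16
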